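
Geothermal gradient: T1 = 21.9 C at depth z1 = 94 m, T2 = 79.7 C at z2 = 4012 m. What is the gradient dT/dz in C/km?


dT = 79.7 - 21.9 = 57.8 C
dz = 4012 - 94 = 3918 m
gradient = dT/dz * 1000 = 57.8/3918 * 1000 = 14.7524 C/km

14.7524


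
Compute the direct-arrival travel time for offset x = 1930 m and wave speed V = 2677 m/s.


t = x / V
= 1930 / 2677
= 0.721 s

0.721


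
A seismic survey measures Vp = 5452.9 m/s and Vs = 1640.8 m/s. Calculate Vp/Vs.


Vp/Vs = 5452.9 / 1640.8
= 3.3233

3.3233


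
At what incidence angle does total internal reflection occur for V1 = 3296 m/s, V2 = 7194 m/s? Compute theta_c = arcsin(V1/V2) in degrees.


V1/V2 = 3296/7194 = 0.45816
theta_c = arcsin(0.45816) = 27.2684 degrees

27.2684


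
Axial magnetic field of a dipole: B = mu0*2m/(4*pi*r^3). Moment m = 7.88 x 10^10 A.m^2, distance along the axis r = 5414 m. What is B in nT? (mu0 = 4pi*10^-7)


m = 7.88 x 10^10 = 78800000000 A.m^2
2m = 157600000000 A.m^2
r^3 = 5414^3 = 158691897944
B = (4pi*10^-7) * 157600000000 / (4*pi * 158691897944) * 1e9
= 198046.000882 / 1994181203060.37 * 1e9
= 99.3119 nT

99.3119


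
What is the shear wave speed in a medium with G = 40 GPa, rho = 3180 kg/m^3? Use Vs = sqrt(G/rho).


Convert G to Pa: G = 40e9 Pa
Compute G/rho = 40e9 / 3180 = 12578616.3522
Vs = sqrt(12578616.3522) = 3546.63 m/s

3546.63


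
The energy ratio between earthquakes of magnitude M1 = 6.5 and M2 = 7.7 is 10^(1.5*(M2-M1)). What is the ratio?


M2 - M1 = 7.7 - 6.5 = 1.2
1.5 * 1.2 = 1.8
ratio = 10^1.8 = 63.1

63.1


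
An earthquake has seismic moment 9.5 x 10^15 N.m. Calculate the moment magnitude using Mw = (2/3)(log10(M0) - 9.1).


log10(M0) = log10(9.5 x 10^15) = 15.9777
Mw = 2/3 * (15.9777 - 9.1)
= 2/3 * 6.8777
= 4.59

4.59


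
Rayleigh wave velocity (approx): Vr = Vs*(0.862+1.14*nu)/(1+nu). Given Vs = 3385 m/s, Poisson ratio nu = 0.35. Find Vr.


Numerator factor = 0.862 + 1.14*0.35 = 1.261
Denominator = 1 + 0.35 = 1.35
Vr = 3385 * 1.261 / 1.35 = 3161.84 m/s

3161.84


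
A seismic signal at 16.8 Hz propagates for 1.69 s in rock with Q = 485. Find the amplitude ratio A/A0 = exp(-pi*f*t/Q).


pi*f*t/Q = pi*16.8*1.69/485 = 0.183909
A/A0 = exp(-0.183909) = 0.832011

0.832011


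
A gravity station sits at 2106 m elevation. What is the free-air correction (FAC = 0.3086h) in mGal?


FAC = 0.3086 * h
= 0.3086 * 2106
= 649.9116 mGal

649.9116


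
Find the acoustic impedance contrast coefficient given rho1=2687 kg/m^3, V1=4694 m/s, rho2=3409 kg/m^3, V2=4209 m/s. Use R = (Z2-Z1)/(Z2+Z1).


Z1 = 2687 * 4694 = 12612778
Z2 = 3409 * 4209 = 14348481
R = (14348481 - 12612778) / (14348481 + 12612778) = 1735703 / 26961259 = 0.0644

0.0644


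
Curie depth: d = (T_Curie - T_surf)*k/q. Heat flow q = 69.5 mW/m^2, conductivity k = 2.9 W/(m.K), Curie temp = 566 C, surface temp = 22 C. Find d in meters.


T_Curie - T_surf = 566 - 22 = 544 C
Convert q to W/m^2: 69.5 mW/m^2 = 0.0695 W/m^2
d = 544 * 2.9 / 0.0695 = 22699.28 m

22699.28


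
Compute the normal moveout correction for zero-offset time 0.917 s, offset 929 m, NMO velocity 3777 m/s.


x/Vnmo = 929/3777 = 0.245962
(x/Vnmo)^2 = 0.060498
t0^2 = 0.840889
sqrt(0.840889 + 0.060498) = 0.949414
dt = 0.949414 - 0.917 = 0.032414

0.032414


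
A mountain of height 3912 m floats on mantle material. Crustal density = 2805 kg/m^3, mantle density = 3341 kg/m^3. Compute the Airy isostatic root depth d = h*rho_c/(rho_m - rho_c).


rho_m - rho_c = 3341 - 2805 = 536
d = 3912 * 2805 / 536
= 10973160 / 536
= 20472.31 m

20472.31


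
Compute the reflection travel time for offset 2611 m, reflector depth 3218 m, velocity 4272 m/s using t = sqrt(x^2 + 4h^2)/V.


x^2 + 4h^2 = 2611^2 + 4*3218^2 = 6817321 + 41422096 = 48239417
sqrt(48239417) = 6945.4602
t = 6945.4602 / 4272 = 1.6258 s

1.6258


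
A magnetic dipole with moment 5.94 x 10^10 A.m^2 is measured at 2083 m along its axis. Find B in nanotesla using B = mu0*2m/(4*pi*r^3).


m = 5.94 x 10^10 = 59400000000 A.m^2
2m = 118800000000 A.m^2
r^3 = 2083^3 = 9037905787
B = (4pi*10^-7) * 118800000000 / (4*pi * 9037905787) * 1e9
= 149288.482899 / 113573673697.1 * 1e9
= 1314.4638 nT

1314.4638


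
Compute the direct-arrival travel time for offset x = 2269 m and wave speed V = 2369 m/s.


t = x / V
= 2269 / 2369
= 0.9578 s

0.9578


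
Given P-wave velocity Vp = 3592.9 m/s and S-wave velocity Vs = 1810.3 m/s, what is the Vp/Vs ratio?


Vp/Vs = 3592.9 / 1810.3
= 1.9847

1.9847


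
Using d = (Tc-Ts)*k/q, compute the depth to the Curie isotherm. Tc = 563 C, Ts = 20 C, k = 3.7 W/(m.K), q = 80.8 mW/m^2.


T_Curie - T_surf = 563 - 20 = 543 C
Convert q to W/m^2: 80.8 mW/m^2 = 0.0808 W/m^2
d = 543 * 3.7 / 0.0808 = 24865.1 m

24865.1


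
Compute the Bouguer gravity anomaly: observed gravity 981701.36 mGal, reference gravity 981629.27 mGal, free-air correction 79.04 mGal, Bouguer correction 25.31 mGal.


BA = g_obs - g_ref + FAC - BC
= 981701.36 - 981629.27 + 79.04 - 25.31
= 125.82 mGal

125.82


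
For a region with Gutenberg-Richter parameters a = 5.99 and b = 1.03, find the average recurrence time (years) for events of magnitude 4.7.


log10(N) = 5.99 - 1.03*4.7 = 1.149
N = 10^1.149 = 14.092888
T = 1/N = 1/14.092888 = 0.071 years

0.071


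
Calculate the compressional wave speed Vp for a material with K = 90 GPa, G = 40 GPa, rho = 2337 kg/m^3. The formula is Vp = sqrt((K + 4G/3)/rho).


First compute the effective modulus:
K + 4G/3 = 90e9 + 4*40e9/3 = 143333333333.33 Pa
Then divide by density:
143333333333.33 / 2337 = 61332192.2693 Pa/(kg/m^3)
Take the square root:
Vp = sqrt(61332192.2693) = 7831.49 m/s

7831.49


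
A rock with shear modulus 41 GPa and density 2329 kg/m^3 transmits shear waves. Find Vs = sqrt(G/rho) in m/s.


Convert G to Pa: G = 41e9 Pa
Compute G/rho = 41e9 / 2329 = 17604121.9407
Vs = sqrt(17604121.9407) = 4195.73 m/s

4195.73


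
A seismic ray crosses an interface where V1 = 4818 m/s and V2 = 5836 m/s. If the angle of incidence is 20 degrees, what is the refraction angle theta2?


sin(theta1) = sin(20 deg) = 0.34202
sin(theta2) = V2/V1 * sin(theta1) = 5836/4818 * 0.34202 = 0.414286
theta2 = arcsin(0.414286) = 24.4744 degrees

24.4744


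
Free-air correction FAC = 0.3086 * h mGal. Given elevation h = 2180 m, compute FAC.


FAC = 0.3086 * h
= 0.3086 * 2180
= 672.748 mGal

672.748


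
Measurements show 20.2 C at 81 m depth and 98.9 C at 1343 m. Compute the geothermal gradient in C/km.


dT = 98.9 - 20.2 = 78.7 C
dz = 1343 - 81 = 1262 m
gradient = dT/dz * 1000 = 78.7/1262 * 1000 = 62.3613 C/km

62.3613


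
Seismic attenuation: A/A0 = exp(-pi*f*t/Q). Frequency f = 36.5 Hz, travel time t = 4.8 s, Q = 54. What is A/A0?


pi*f*t/Q = pi*36.5*4.8/54 = 10.192723
A/A0 = exp(-10.192723) = 3.7e-05

3.700000e-05


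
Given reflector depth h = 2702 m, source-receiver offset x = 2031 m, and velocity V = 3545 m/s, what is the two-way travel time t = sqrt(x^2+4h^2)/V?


x^2 + 4h^2 = 2031^2 + 4*2702^2 = 4124961 + 29203216 = 33328177
sqrt(33328177) = 5773.0561
t = 5773.0561 / 3545 = 1.6285 s

1.6285


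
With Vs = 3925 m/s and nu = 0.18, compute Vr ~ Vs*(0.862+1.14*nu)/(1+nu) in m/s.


Numerator factor = 0.862 + 1.14*0.18 = 1.0672
Denominator = 1 + 0.18 = 1.18
Vr = 3925 * 1.0672 / 1.18 = 3549.8 m/s

3549.8


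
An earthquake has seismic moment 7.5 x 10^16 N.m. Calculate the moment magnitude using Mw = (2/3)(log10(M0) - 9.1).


log10(M0) = log10(7.5 x 10^16) = 16.8751
Mw = 2/3 * (16.8751 - 9.1)
= 2/3 * 7.7751
= 5.18

5.18


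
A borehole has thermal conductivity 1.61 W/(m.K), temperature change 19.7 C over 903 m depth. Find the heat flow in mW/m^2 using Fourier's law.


q = k * dT / dz * 1000
= 1.61 * 19.7 / 903 * 1000
= 0.035124 * 1000
= 35.124 mW/m^2

35.124


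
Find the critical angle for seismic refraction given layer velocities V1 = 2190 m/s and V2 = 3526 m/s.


V1/V2 = 2190/3526 = 0.6211
theta_c = arcsin(0.6211) = 38.3965 degrees

38.3965


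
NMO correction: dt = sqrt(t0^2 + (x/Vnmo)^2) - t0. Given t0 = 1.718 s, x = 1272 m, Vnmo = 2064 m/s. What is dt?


x/Vnmo = 1272/2064 = 0.616279
(x/Vnmo)^2 = 0.3798
t0^2 = 2.951524
sqrt(2.951524 + 0.3798) = 1.825191
dt = 1.825191 - 1.718 = 0.107191

0.107191


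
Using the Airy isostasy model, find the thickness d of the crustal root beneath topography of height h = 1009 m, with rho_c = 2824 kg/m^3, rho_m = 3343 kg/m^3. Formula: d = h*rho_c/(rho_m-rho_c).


rho_m - rho_c = 3343 - 2824 = 519
d = 1009 * 2824 / 519
= 2849416 / 519
= 5490.2 m

5490.2


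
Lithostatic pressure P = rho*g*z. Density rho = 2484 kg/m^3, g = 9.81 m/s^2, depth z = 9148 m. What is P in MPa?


P = rho * g * z / 1e6
= 2484 * 9.81 * 9148 / 1e6
= 222918829.92 / 1e6
= 222.9188 MPa

222.9188


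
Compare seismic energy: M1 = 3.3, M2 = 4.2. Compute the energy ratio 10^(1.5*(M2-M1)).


M2 - M1 = 4.2 - 3.3 = 0.9
1.5 * 0.9 = 1.35
ratio = 10^1.35 = 22.39

22.39


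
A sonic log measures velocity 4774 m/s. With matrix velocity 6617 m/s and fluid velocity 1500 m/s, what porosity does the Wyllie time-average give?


1/V - 1/Vm = 1/4774 - 1/6617 = 5.834e-05
1/Vf - 1/Vm = 1/1500 - 1/6617 = 0.00051554
phi = 5.834e-05 / 0.00051554 = 0.1132

0.1132


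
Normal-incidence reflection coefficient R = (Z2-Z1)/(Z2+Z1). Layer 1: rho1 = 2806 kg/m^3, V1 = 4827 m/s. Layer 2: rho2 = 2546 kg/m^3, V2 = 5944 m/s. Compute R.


Z1 = 2806 * 4827 = 13544562
Z2 = 2546 * 5944 = 15133424
R = (15133424 - 13544562) / (15133424 + 13544562) = 1588862 / 28677986 = 0.0554

0.0554


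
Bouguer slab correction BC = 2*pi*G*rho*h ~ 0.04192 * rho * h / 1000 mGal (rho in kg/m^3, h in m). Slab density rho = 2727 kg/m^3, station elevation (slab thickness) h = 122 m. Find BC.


BC = 0.04192 * rho * h / 1000
= 0.04192 * 2727 * 122 / 1000
= 13.9465 mGal

13.9465


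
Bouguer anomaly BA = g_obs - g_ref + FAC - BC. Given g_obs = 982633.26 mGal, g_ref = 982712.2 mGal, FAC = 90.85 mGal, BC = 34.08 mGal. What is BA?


BA = g_obs - g_ref + FAC - BC
= 982633.26 - 982712.2 + 90.85 - 34.08
= -22.17 mGal

-22.17


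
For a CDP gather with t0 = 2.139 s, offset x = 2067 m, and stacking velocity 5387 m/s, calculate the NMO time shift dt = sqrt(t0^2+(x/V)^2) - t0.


x/Vnmo = 2067/5387 = 0.383702
(x/Vnmo)^2 = 0.147227
t0^2 = 4.575321
sqrt(4.575321 + 0.147227) = 2.173142
dt = 2.173142 - 2.139 = 0.034142

0.034142


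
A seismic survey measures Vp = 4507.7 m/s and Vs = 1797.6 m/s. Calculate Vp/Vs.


Vp/Vs = 4507.7 / 1797.6
= 2.5076

2.5076


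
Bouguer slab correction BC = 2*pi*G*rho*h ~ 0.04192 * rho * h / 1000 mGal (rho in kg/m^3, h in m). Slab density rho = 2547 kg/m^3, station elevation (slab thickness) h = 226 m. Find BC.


BC = 0.04192 * rho * h / 1000
= 0.04192 * 2547 * 226 / 1000
= 24.1301 mGal

24.1301


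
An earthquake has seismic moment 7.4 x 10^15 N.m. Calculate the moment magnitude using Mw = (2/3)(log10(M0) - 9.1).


log10(M0) = log10(7.4 x 10^15) = 15.8692
Mw = 2/3 * (15.8692 - 9.1)
= 2/3 * 6.7692
= 4.51

4.51


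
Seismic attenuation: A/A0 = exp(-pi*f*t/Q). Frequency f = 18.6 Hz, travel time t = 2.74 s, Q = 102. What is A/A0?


pi*f*t/Q = pi*18.6*2.74/102 = 1.569688
A/A0 = exp(-1.569688) = 0.20811

0.20811


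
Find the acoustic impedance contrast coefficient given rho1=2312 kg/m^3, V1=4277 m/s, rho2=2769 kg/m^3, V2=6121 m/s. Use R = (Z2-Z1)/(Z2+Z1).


Z1 = 2312 * 4277 = 9888424
Z2 = 2769 * 6121 = 16949049
R = (16949049 - 9888424) / (16949049 + 9888424) = 7060625 / 26837473 = 0.2631

0.2631


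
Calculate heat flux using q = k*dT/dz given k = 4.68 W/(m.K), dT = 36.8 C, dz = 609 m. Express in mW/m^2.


q = k * dT / dz * 1000
= 4.68 * 36.8 / 609 * 1000
= 0.282798 * 1000
= 282.798 mW/m^2

282.798


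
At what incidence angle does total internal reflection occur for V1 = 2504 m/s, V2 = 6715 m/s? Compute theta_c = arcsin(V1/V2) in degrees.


V1/V2 = 2504/6715 = 0.372897
theta_c = arcsin(0.372897) = 21.8944 degrees

21.8944


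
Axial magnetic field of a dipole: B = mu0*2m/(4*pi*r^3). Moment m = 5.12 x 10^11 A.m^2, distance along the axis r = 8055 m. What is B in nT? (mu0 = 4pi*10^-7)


m = 5.12 x 10^11 = 512000000000 A.m^2
2m = 1024000000000 A.m^2
r^3 = 8055^3 = 522632766375
B = (4pi*10^-7) * 1024000000000 / (4*pi * 522632766375) * 1e9
= 1286796.35091 / 6567597037476.04 * 1e9
= 195.9311 nT

195.9311


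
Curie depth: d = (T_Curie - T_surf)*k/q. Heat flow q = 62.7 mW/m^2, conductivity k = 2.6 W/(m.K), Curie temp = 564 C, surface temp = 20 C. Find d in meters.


T_Curie - T_surf = 564 - 20 = 544 C
Convert q to W/m^2: 62.7 mW/m^2 = 0.0627 W/m^2
d = 544 * 2.6 / 0.0627 = 22558.21 m

22558.21


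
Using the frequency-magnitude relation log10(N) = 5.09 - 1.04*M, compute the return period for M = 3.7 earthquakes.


log10(N) = 5.09 - 1.04*3.7 = 1.242
N = 10^1.242 = 17.458222
T = 1/N = 1/17.458222 = 0.0573 years

0.0573


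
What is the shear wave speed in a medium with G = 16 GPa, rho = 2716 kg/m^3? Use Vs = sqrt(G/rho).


Convert G to Pa: G = 16e9 Pa
Compute G/rho = 16e9 / 2716 = 5891016.2003
Vs = sqrt(5891016.2003) = 2427.14 m/s

2427.14


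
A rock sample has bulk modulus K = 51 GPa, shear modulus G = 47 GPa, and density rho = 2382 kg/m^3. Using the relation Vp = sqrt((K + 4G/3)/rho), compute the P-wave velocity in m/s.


First compute the effective modulus:
K + 4G/3 = 51e9 + 4*47e9/3 = 113666666666.67 Pa
Then divide by density:
113666666666.67 / 2382 = 47719003.6384 Pa/(kg/m^3)
Take the square root:
Vp = sqrt(47719003.6384) = 6907.89 m/s

6907.89


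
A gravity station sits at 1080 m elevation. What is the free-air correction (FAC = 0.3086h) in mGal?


FAC = 0.3086 * h
= 0.3086 * 1080
= 333.288 mGal

333.288


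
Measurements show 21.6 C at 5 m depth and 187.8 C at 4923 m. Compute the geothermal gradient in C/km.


dT = 187.8 - 21.6 = 166.2 C
dz = 4923 - 5 = 4918 m
gradient = dT/dz * 1000 = 166.2/4918 * 1000 = 33.7942 C/km

33.7942


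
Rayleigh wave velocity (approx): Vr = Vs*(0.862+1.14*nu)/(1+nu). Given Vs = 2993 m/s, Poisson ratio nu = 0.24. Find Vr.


Numerator factor = 0.862 + 1.14*0.24 = 1.1356
Denominator = 1 + 0.24 = 1.24
Vr = 2993 * 1.1356 / 1.24 = 2741.01 m/s

2741.01


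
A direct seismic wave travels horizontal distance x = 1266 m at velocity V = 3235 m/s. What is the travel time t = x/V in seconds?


t = x / V
= 1266 / 3235
= 0.3913 s

0.3913


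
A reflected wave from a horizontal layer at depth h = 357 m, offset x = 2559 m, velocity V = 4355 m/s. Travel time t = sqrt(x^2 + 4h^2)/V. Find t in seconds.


x^2 + 4h^2 = 2559^2 + 4*357^2 = 6548481 + 509796 = 7058277
sqrt(7058277) = 2656.7418
t = 2656.7418 / 4355 = 0.61 s

0.61


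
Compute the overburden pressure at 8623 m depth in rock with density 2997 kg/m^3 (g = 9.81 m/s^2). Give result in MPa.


P = rho * g * z / 1e6
= 2997 * 9.81 * 8623 / 1e6
= 253521115.11 / 1e6
= 253.5211 MPa

253.5211


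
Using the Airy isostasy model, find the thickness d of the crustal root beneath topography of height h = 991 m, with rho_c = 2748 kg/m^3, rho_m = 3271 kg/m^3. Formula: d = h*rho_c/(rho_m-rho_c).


rho_m - rho_c = 3271 - 2748 = 523
d = 991 * 2748 / 523
= 2723268 / 523
= 5207.01 m

5207.01


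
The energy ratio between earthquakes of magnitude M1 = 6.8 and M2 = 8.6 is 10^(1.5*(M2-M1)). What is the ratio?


M2 - M1 = 8.6 - 6.8 = 1.8
1.5 * 1.8 = 2.7
ratio = 10^2.7 = 501.19

501.19


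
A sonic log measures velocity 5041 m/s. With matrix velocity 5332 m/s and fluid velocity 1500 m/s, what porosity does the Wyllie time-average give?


1/V - 1/Vm = 1/5041 - 1/5332 = 1.083e-05
1/Vf - 1/Vm = 1/1500 - 1/5332 = 0.00047912
phi = 1.083e-05 / 0.00047912 = 0.0226

0.0226


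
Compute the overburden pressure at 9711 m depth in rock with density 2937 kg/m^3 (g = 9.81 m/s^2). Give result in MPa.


P = rho * g * z / 1e6
= 2937 * 9.81 * 9711 / 1e6
= 279793040.67 / 1e6
= 279.793 MPa

279.793


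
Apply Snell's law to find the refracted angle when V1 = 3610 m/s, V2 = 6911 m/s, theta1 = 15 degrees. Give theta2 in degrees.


sin(theta1) = sin(15 deg) = 0.258819
sin(theta2) = V2/V1 * sin(theta1) = 6911/3610 * 0.258819 = 0.495484
theta2 = arcsin(0.495484) = 29.7017 degrees

29.7017


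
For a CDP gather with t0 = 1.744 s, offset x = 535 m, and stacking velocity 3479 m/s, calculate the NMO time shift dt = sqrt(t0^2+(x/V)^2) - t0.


x/Vnmo = 535/3479 = 0.15378
(x/Vnmo)^2 = 0.023648
t0^2 = 3.041536
sqrt(3.041536 + 0.023648) = 1.750767
dt = 1.750767 - 1.744 = 0.006767

0.006767


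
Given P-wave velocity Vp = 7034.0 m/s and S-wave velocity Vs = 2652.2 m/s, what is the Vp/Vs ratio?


Vp/Vs = 7034.0 / 2652.2
= 2.6521

2.6521


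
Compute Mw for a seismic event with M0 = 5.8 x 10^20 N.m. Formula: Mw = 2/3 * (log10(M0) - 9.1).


log10(M0) = log10(5.8 x 10^20) = 20.7634
Mw = 2/3 * (20.7634 - 9.1)
= 2/3 * 11.6634
= 7.78

7.78


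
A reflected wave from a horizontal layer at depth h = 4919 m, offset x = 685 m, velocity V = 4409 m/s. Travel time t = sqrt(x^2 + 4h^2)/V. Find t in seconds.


x^2 + 4h^2 = 685^2 + 4*4919^2 = 469225 + 96786244 = 97255469
sqrt(97255469) = 9861.8187
t = 9861.8187 / 4409 = 2.2367 s

2.2367


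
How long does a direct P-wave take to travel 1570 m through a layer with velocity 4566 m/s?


t = x / V
= 1570 / 4566
= 0.3438 s

0.3438


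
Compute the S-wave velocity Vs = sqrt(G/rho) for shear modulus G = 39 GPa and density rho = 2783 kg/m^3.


Convert G to Pa: G = 39e9 Pa
Compute G/rho = 39e9 / 2783 = 14013654.3299
Vs = sqrt(14013654.3299) = 3743.48 m/s

3743.48


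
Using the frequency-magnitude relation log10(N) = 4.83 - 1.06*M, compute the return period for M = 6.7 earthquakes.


log10(N) = 4.83 - 1.06*6.7 = -2.272
N = 10^-2.272 = 0.005346
T = 1/N = 1/0.005346 = 187.0682 years

187.0682


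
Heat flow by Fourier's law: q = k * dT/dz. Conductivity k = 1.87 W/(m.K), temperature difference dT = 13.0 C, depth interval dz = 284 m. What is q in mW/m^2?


q = k * dT / dz * 1000
= 1.87 * 13.0 / 284 * 1000
= 0.085599 * 1000
= 85.5986 mW/m^2

85.5986


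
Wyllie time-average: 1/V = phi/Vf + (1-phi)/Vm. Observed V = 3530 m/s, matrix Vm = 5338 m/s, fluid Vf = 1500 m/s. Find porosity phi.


1/V - 1/Vm = 1/3530 - 1/5338 = 9.595e-05
1/Vf - 1/Vm = 1/1500 - 1/5338 = 0.00047933
phi = 9.595e-05 / 0.00047933 = 0.2002

0.2002


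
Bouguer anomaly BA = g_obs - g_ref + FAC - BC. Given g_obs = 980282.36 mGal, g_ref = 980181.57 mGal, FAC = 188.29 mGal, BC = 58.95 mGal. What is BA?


BA = g_obs - g_ref + FAC - BC
= 980282.36 - 980181.57 + 188.29 - 58.95
= 230.13 mGal

230.13


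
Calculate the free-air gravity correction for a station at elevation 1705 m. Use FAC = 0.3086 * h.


FAC = 0.3086 * h
= 0.3086 * 1705
= 526.163 mGal

526.163


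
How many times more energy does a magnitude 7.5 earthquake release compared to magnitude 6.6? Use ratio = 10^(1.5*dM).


M2 - M1 = 7.5 - 6.6 = 0.9
1.5 * 0.9 = 1.35
ratio = 10^1.35 = 22.39

22.39


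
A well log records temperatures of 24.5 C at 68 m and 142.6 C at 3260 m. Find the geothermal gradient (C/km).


dT = 142.6 - 24.5 = 118.1 C
dz = 3260 - 68 = 3192 m
gradient = dT/dz * 1000 = 118.1/3192 * 1000 = 36.9987 C/km

36.9987


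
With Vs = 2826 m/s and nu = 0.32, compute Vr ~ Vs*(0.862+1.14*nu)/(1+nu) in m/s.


Numerator factor = 0.862 + 1.14*0.32 = 1.2268
Denominator = 1 + 0.32 = 1.32
Vr = 2826 * 1.2268 / 1.32 = 2626.47 m/s

2626.47


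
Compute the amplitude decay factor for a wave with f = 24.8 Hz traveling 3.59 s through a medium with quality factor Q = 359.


pi*f*t/Q = pi*24.8*3.59/359 = 0.779115
A/A0 = exp(-0.779115) = 0.458812

0.458812


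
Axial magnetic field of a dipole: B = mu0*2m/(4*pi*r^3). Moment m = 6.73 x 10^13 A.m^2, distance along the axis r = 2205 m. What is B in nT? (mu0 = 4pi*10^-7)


m = 6.73 x 10^13 = 67300000000000 A.m^2
2m = 134600000000000 A.m^2
r^3 = 2205^3 = 10720765125
B = (4pi*10^-7) * 134600000000000 / (4*pi * 10720765125) * 1e9
= 169143348.469274 / 134721107830.25 * 1e9
= 1255507.4048 nT

1255507.4048


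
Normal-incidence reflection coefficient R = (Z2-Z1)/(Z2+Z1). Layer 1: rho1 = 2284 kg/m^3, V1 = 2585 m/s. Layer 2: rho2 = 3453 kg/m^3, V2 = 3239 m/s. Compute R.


Z1 = 2284 * 2585 = 5904140
Z2 = 3453 * 3239 = 11184267
R = (11184267 - 5904140) / (11184267 + 5904140) = 5280127 / 17088407 = 0.309

0.309


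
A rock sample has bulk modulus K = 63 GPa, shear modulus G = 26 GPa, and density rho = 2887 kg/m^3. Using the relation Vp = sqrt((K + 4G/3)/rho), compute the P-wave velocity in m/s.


First compute the effective modulus:
K + 4G/3 = 63e9 + 4*26e9/3 = 97666666666.67 Pa
Then divide by density:
97666666666.67 / 2887 = 33829811.8 Pa/(kg/m^3)
Take the square root:
Vp = sqrt(33829811.8) = 5816.34 m/s

5816.34


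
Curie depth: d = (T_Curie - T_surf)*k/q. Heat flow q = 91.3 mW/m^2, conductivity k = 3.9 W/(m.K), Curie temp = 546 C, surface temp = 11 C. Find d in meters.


T_Curie - T_surf = 546 - 11 = 535 C
Convert q to W/m^2: 91.3 mW/m^2 = 0.0913 W/m^2
d = 535 * 3.9 / 0.0913 = 22853.23 m

22853.23


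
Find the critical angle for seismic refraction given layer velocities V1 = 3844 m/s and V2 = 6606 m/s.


V1/V2 = 3844/6606 = 0.581895
theta_c = arcsin(0.581895) = 35.584 degrees

35.584


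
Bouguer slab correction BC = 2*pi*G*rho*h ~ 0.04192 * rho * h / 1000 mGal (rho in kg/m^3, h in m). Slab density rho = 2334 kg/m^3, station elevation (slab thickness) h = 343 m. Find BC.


BC = 0.04192 * rho * h / 1000
= 0.04192 * 2334 * 343 / 1000
= 33.5596 mGal

33.5596


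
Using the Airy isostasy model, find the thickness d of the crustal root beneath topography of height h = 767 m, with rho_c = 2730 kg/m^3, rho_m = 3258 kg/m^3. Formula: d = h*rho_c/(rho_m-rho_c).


rho_m - rho_c = 3258 - 2730 = 528
d = 767 * 2730 / 528
= 2093910 / 528
= 3965.74 m

3965.74


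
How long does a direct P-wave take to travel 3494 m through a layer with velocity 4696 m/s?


t = x / V
= 3494 / 4696
= 0.744 s

0.744


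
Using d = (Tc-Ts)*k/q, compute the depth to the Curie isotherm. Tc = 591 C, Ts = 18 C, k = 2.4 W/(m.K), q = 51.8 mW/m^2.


T_Curie - T_surf = 591 - 18 = 573 C
Convert q to W/m^2: 51.8 mW/m^2 = 0.0518 W/m^2
d = 573 * 2.4 / 0.0518 = 26548.26 m

26548.26


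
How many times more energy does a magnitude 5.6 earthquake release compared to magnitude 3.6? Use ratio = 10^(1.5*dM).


M2 - M1 = 5.6 - 3.6 = 2.0
1.5 * 2.0 = 3.0
ratio = 10^3.0 = 1000.0

1000.0


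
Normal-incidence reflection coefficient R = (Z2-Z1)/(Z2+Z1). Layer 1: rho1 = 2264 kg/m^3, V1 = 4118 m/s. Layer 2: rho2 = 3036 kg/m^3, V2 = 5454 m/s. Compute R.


Z1 = 2264 * 4118 = 9323152
Z2 = 3036 * 5454 = 16558344
R = (16558344 - 9323152) / (16558344 + 9323152) = 7235192 / 25881496 = 0.2796

0.2796


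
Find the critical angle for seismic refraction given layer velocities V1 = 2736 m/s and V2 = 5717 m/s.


V1/V2 = 2736/5717 = 0.478573
theta_c = arcsin(0.478573) = 28.5922 degrees

28.5922


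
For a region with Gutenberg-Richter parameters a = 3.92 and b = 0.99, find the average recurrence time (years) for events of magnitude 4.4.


log10(N) = 3.92 - 0.99*4.4 = -0.436
N = 10^-0.436 = 0.366438
T = 1/N = 1/0.366438 = 2.729 years

2.729


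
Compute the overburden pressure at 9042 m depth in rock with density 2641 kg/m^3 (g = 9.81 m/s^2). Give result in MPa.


P = rho * g * z / 1e6
= 2641 * 9.81 * 9042 / 1e6
= 234262034.82 / 1e6
= 234.262 MPa

234.262


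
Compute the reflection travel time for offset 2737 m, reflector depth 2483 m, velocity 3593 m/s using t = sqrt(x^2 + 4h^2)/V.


x^2 + 4h^2 = 2737^2 + 4*2483^2 = 7491169 + 24661156 = 32152325
sqrt(32152325) = 5670.302
t = 5670.302 / 3593 = 1.5782 s

1.5782


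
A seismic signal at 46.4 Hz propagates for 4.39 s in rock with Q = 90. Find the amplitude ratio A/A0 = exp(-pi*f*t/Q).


pi*f*t/Q = pi*46.4*4.39/90 = 7.110332
A/A0 = exp(-7.110332) = 0.000817

8.170000e-04


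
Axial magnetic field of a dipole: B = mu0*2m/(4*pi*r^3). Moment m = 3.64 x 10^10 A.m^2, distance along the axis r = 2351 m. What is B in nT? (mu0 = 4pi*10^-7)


m = 3.64 x 10^10 = 36400000000 A.m^2
2m = 72800000000 A.m^2
r^3 = 2351^3 = 12994449551
B = (4pi*10^-7) * 72800000000 / (4*pi * 12994449551) * 1e9
= 91483.178073 / 163293068987.46 * 1e9
= 560.2392 nT

560.2392


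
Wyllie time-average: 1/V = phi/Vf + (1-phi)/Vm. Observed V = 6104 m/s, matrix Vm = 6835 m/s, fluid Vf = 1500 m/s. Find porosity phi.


1/V - 1/Vm = 1/6104 - 1/6835 = 1.752e-05
1/Vf - 1/Vm = 1/1500 - 1/6835 = 0.00052036
phi = 1.752e-05 / 0.00052036 = 0.0337

0.0337


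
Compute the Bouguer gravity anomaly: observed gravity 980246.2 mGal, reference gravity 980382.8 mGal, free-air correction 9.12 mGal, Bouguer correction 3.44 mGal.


BA = g_obs - g_ref + FAC - BC
= 980246.2 - 980382.8 + 9.12 - 3.44
= -130.92 mGal

-130.92


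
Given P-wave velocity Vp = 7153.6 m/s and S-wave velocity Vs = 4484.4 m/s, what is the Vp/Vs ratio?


Vp/Vs = 7153.6 / 4484.4
= 1.5952

1.5952


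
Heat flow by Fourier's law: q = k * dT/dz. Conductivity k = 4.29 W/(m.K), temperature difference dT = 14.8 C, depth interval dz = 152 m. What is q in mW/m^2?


q = k * dT / dz * 1000
= 4.29 * 14.8 / 152 * 1000
= 0.417711 * 1000
= 417.7105 mW/m^2

417.7105


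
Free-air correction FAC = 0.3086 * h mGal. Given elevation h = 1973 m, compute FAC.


FAC = 0.3086 * h
= 0.3086 * 1973
= 608.8678 mGal

608.8678


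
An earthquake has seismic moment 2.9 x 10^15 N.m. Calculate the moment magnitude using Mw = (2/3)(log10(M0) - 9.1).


log10(M0) = log10(2.9 x 10^15) = 15.4624
Mw = 2/3 * (15.4624 - 9.1)
= 2/3 * 6.3624
= 4.24

4.24


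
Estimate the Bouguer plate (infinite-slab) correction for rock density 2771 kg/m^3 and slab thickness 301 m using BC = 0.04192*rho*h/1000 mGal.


BC = 0.04192 * rho * h / 1000
= 0.04192 * 2771 * 301 / 1000
= 34.9643 mGal

34.9643


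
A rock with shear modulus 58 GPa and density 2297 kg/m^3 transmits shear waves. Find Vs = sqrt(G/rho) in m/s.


Convert G to Pa: G = 58e9 Pa
Compute G/rho = 58e9 / 2297 = 25250326.5128
Vs = sqrt(25250326.5128) = 5024.97 m/s

5024.97


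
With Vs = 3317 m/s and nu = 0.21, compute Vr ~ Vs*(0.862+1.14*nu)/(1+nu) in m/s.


Numerator factor = 0.862 + 1.14*0.21 = 1.1014
Denominator = 1 + 0.21 = 1.21
Vr = 3317 * 1.1014 / 1.21 = 3019.29 m/s

3019.29


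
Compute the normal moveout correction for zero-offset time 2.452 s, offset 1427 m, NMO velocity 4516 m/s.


x/Vnmo = 1427/4516 = 0.315988
(x/Vnmo)^2 = 0.099848
t0^2 = 6.012304
sqrt(6.012304 + 0.099848) = 2.472277
dt = 2.472277 - 2.452 = 0.020277

0.020277


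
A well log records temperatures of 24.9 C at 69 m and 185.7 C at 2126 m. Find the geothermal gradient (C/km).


dT = 185.7 - 24.9 = 160.8 C
dz = 2126 - 69 = 2057 m
gradient = dT/dz * 1000 = 160.8/2057 * 1000 = 78.1721 C/km

78.1721


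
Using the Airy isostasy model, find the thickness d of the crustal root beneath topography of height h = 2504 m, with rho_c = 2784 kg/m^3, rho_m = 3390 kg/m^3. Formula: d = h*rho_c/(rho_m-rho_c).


rho_m - rho_c = 3390 - 2784 = 606
d = 2504 * 2784 / 606
= 6971136 / 606
= 11503.52 m

11503.52


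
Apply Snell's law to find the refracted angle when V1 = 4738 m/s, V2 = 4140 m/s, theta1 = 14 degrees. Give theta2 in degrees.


sin(theta1) = sin(14 deg) = 0.241922
sin(theta2) = V2/V1 * sin(theta1) = 4140/4738 * 0.241922 = 0.211388
theta2 = arcsin(0.211388) = 12.2037 degrees

12.2037


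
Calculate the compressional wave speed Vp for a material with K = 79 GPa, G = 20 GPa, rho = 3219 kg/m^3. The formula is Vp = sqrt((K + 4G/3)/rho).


First compute the effective modulus:
K + 4G/3 = 79e9 + 4*20e9/3 = 105666666666.67 Pa
Then divide by density:
105666666666.67 / 3219 = 32825929.3777 Pa/(kg/m^3)
Take the square root:
Vp = sqrt(32825929.3777) = 5729.39 m/s

5729.39


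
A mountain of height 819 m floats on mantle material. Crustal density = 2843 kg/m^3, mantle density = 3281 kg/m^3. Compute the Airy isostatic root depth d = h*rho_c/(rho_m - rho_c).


rho_m - rho_c = 3281 - 2843 = 438
d = 819 * 2843 / 438
= 2328417 / 438
= 5316.02 m

5316.02


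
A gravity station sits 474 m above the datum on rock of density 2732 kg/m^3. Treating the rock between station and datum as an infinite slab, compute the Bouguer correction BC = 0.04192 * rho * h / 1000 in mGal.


BC = 0.04192 * rho * h / 1000
= 0.04192 * 2732 * 474 / 1000
= 54.2851 mGal

54.2851


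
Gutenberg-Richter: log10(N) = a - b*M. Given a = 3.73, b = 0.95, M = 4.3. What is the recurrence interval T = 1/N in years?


log10(N) = 3.73 - 0.95*4.3 = -0.355
N = 10^-0.355 = 0.44157
T = 1/N = 1/0.44157 = 2.2646 years

2.2646


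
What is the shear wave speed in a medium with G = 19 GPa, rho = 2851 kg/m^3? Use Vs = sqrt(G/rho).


Convert G to Pa: G = 19e9 Pa
Compute G/rho = 19e9 / 2851 = 6664328.3059
Vs = sqrt(6664328.3059) = 2581.54 m/s

2581.54


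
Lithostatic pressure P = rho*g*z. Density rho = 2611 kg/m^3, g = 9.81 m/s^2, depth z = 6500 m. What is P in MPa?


P = rho * g * z / 1e6
= 2611 * 9.81 * 6500 / 1e6
= 166490415.0 / 1e6
= 166.4904 MPa

166.4904


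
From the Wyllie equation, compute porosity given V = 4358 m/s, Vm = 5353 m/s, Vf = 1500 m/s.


1/V - 1/Vm = 1/4358 - 1/5353 = 4.265e-05
1/Vf - 1/Vm = 1/1500 - 1/5353 = 0.00047986
phi = 4.265e-05 / 0.00047986 = 0.0889

0.0889


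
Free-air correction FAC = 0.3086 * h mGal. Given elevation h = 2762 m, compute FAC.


FAC = 0.3086 * h
= 0.3086 * 2762
= 852.3532 mGal

852.3532


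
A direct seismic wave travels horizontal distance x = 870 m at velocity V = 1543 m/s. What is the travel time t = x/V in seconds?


t = x / V
= 870 / 1543
= 0.5638 s

0.5638


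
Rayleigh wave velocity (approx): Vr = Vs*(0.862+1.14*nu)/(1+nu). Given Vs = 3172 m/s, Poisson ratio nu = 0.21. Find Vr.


Numerator factor = 0.862 + 1.14*0.21 = 1.1014
Denominator = 1 + 0.21 = 1.21
Vr = 3172 * 1.1014 / 1.21 = 2887.31 m/s

2887.31


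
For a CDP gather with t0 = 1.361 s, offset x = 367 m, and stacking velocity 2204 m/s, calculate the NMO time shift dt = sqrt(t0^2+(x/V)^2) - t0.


x/Vnmo = 367/2204 = 0.166515
(x/Vnmo)^2 = 0.027727
t0^2 = 1.852321
sqrt(1.852321 + 0.027727) = 1.371149
dt = 1.371149 - 1.361 = 0.010149

0.010149


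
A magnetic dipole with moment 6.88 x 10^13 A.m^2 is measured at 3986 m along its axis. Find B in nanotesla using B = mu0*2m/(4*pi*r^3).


m = 6.88 x 10^13 = 68800000000000 A.m^2
2m = 137600000000000 A.m^2
r^3 = 3986^3 = 63330349256
B = (4pi*10^-7) * 137600000000000 / (4*pi * 63330349256) * 1e9
= 172913259.653582 / 795832639887.7 * 1e9
= 217273.3952 nT

217273.3952


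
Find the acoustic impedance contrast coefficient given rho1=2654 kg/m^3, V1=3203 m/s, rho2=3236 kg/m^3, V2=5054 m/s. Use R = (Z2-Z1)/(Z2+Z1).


Z1 = 2654 * 3203 = 8500762
Z2 = 3236 * 5054 = 16354744
R = (16354744 - 8500762) / (16354744 + 8500762) = 7853982 / 24855506 = 0.316

0.316


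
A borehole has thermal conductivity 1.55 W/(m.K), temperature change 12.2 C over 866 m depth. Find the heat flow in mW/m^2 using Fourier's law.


q = k * dT / dz * 1000
= 1.55 * 12.2 / 866 * 1000
= 0.021836 * 1000
= 21.836 mW/m^2

21.836


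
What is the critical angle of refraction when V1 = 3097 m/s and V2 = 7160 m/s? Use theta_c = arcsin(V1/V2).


V1/V2 = 3097/7160 = 0.432542
theta_c = arcsin(0.432542) = 25.629 degrees

25.629


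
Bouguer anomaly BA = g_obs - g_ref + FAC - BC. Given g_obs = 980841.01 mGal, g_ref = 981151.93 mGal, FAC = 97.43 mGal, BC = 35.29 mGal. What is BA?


BA = g_obs - g_ref + FAC - BC
= 980841.01 - 981151.93 + 97.43 - 35.29
= -248.78 mGal

-248.78


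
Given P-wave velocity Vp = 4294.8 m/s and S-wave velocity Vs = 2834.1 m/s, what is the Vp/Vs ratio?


Vp/Vs = 4294.8 / 2834.1
= 1.5154

1.5154


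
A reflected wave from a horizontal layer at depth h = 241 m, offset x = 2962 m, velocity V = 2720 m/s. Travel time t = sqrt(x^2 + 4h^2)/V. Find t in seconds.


x^2 + 4h^2 = 2962^2 + 4*241^2 = 8773444 + 232324 = 9005768
sqrt(9005768) = 3000.9612
t = 3000.9612 / 2720 = 1.1033 s

1.1033


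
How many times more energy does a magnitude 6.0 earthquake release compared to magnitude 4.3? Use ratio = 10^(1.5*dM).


M2 - M1 = 6.0 - 4.3 = 1.7
1.5 * 1.7 = 2.55
ratio = 10^2.55 = 354.81

354.81


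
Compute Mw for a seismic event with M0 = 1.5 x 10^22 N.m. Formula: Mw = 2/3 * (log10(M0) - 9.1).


log10(M0) = log10(1.5 x 10^22) = 22.1761
Mw = 2/3 * (22.1761 - 9.1)
= 2/3 * 13.0761
= 8.72

8.72


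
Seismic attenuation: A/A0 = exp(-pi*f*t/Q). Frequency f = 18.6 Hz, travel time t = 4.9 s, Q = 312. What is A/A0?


pi*f*t/Q = pi*18.6*4.9/312 = 0.917708
A/A0 = exp(-0.917708) = 0.399434

0.399434


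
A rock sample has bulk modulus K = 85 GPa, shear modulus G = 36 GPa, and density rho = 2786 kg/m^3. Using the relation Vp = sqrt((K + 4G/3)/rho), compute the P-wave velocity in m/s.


First compute the effective modulus:
K + 4G/3 = 85e9 + 4*36e9/3 = 133000000000.0 Pa
Then divide by density:
133000000000.0 / 2786 = 47738693.4673 Pa/(kg/m^3)
Take the square root:
Vp = sqrt(47738693.4673) = 6909.32 m/s

6909.32


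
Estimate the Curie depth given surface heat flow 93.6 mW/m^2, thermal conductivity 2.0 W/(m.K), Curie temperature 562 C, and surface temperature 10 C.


T_Curie - T_surf = 562 - 10 = 552 C
Convert q to W/m^2: 93.6 mW/m^2 = 0.0936 W/m^2
d = 552 * 2.0 / 0.0936 = 11794.87 m

11794.87


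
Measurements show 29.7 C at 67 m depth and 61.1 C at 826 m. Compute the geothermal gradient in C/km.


dT = 61.1 - 29.7 = 31.4 C
dz = 826 - 67 = 759 m
gradient = dT/dz * 1000 = 31.4/759 * 1000 = 41.3702 C/km

41.3702


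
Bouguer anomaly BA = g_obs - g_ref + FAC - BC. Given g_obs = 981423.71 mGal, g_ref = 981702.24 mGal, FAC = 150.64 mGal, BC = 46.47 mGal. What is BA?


BA = g_obs - g_ref + FAC - BC
= 981423.71 - 981702.24 + 150.64 - 46.47
= -174.36 mGal

-174.36


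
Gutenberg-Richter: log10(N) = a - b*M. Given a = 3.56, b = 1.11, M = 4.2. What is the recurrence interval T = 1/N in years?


log10(N) = 3.56 - 1.11*4.2 = -1.102
N = 10^-1.102 = 0.079068
T = 1/N = 1/0.079068 = 12.6474 years

12.6474


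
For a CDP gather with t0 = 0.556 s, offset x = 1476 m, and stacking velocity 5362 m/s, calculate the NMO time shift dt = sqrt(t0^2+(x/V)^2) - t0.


x/Vnmo = 1476/5362 = 0.27527
(x/Vnmo)^2 = 0.075774
t0^2 = 0.309136
sqrt(0.309136 + 0.075774) = 0.620411
dt = 0.620411 - 0.556 = 0.064411

0.064411


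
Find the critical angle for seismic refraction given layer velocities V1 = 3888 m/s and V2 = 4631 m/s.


V1/V2 = 3888/4631 = 0.839559
theta_c = arcsin(0.839559) = 57.0936 degrees

57.0936


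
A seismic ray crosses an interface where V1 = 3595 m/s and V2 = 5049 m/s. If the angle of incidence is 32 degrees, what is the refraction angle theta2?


sin(theta1) = sin(32 deg) = 0.529919
sin(theta2) = V2/V1 * sin(theta1) = 5049/3595 * 0.529919 = 0.744245
theta2 = arcsin(0.744245) = 48.0943 degrees

48.0943


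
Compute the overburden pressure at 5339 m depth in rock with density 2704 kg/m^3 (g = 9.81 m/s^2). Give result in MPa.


P = rho * g * z / 1e6
= 2704 * 9.81 * 5339 / 1e6
= 141623595.36 / 1e6
= 141.6236 MPa

141.6236


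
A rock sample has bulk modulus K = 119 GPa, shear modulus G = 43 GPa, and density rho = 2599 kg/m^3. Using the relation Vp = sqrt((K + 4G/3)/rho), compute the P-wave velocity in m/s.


First compute the effective modulus:
K + 4G/3 = 119e9 + 4*43e9/3 = 176333333333.33 Pa
Then divide by density:
176333333333.33 / 2599 = 67846607.6696 Pa/(kg/m^3)
Take the square root:
Vp = sqrt(67846607.6696) = 8236.91 m/s

8236.91


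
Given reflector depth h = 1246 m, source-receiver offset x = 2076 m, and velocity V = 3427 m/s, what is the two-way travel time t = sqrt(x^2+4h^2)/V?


x^2 + 4h^2 = 2076^2 + 4*1246^2 = 4309776 + 6210064 = 10519840
sqrt(10519840) = 3243.4303
t = 3243.4303 / 3427 = 0.9464 s

0.9464


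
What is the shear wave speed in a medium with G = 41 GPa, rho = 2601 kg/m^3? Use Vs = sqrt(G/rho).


Convert G to Pa: G = 41e9 Pa
Compute G/rho = 41e9 / 2601 = 15763168.0123
Vs = sqrt(15763168.0123) = 3970.29 m/s

3970.29


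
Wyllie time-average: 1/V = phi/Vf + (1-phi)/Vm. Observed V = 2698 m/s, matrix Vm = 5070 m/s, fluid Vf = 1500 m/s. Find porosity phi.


1/V - 1/Vm = 1/2698 - 1/5070 = 0.00017341
1/Vf - 1/Vm = 1/1500 - 1/5070 = 0.00046943
phi = 0.00017341 / 0.00046943 = 0.3694

0.3694


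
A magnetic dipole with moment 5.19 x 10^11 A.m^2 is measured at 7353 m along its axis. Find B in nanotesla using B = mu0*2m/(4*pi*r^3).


m = 5.19 x 10^11 = 519000000000 A.m^2
2m = 1038000000000 A.m^2
r^3 = 7353^3 = 397551775977
B = (4pi*10^-7) * 1038000000000 / (4*pi * 397551775977) * 1e9
= 1304389.26977 / 4995782955323.67 * 1e9
= 261.0981 nT

261.0981


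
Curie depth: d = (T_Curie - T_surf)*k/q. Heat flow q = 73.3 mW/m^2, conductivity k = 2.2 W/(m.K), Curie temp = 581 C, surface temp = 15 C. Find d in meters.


T_Curie - T_surf = 581 - 15 = 566 C
Convert q to W/m^2: 73.3 mW/m^2 = 0.0733 W/m^2
d = 566 * 2.2 / 0.0733 = 16987.72 m

16987.72


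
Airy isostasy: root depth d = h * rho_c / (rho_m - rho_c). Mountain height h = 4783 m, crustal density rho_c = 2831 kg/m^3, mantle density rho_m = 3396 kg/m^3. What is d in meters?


rho_m - rho_c = 3396 - 2831 = 565
d = 4783 * 2831 / 565
= 13540673 / 565
= 23965.79 m

23965.79


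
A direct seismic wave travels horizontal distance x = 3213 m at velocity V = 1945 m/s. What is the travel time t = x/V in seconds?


t = x / V
= 3213 / 1945
= 1.6519 s

1.6519


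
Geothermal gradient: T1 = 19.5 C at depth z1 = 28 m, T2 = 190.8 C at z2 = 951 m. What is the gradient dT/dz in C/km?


dT = 190.8 - 19.5 = 171.3 C
dz = 951 - 28 = 923 m
gradient = dT/dz * 1000 = 171.3/923 * 1000 = 185.5905 C/km

185.5905


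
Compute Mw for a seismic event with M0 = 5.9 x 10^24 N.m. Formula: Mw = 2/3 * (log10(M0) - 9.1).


log10(M0) = log10(5.9 x 10^24) = 24.7709
Mw = 2/3 * (24.7709 - 9.1)
= 2/3 * 15.6709
= 10.45

10.45


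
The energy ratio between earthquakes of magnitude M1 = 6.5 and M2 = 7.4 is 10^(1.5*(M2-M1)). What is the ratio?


M2 - M1 = 7.4 - 6.5 = 0.9
1.5 * 0.9 = 1.35
ratio = 10^1.35 = 22.39

22.39


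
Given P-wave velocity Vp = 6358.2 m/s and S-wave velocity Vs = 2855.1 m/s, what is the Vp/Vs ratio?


Vp/Vs = 6358.2 / 2855.1
= 2.227

2.227


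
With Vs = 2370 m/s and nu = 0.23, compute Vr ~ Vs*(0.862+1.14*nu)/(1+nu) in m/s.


Numerator factor = 0.862 + 1.14*0.23 = 1.1242
Denominator = 1 + 0.23 = 1.23
Vr = 2370 * 1.1242 / 1.23 = 2166.14 m/s

2166.14


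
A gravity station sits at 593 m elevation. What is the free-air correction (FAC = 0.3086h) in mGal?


FAC = 0.3086 * h
= 0.3086 * 593
= 182.9998 mGal

182.9998


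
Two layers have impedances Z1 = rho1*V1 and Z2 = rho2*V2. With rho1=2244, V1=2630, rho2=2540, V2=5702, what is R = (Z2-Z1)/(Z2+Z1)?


Z1 = 2244 * 2630 = 5901720
Z2 = 2540 * 5702 = 14483080
R = (14483080 - 5901720) / (14483080 + 5901720) = 8581360 / 20384800 = 0.421

0.421


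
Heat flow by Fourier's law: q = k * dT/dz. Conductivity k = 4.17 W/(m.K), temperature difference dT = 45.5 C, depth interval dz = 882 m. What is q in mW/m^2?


q = k * dT / dz * 1000
= 4.17 * 45.5 / 882 * 1000
= 0.215119 * 1000
= 215.119 mW/m^2

215.119


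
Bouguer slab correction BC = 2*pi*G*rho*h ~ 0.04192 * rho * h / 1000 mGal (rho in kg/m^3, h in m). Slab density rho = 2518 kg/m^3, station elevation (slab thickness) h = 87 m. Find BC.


BC = 0.04192 * rho * h / 1000
= 0.04192 * 2518 * 87 / 1000
= 9.1832 mGal

9.1832


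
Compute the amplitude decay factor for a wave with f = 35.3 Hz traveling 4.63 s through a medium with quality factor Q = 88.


pi*f*t/Q = pi*35.3*4.63/88 = 5.834759
A/A0 = exp(-5.834759) = 0.002924

0.002924
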